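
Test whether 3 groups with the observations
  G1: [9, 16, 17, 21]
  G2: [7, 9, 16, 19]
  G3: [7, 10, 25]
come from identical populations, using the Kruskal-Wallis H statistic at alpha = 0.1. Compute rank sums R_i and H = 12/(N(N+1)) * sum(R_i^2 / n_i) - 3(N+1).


Step 1: Combine all N = 11 observations and assign midranks.
sorted (value, group, rank): (7,G2,1.5), (7,G3,1.5), (9,G1,3.5), (9,G2,3.5), (10,G3,5), (16,G1,6.5), (16,G2,6.5), (17,G1,8), (19,G2,9), (21,G1,10), (25,G3,11)
Step 2: Sum ranks within each group.
R_1 = 28 (n_1 = 4)
R_2 = 20.5 (n_2 = 4)
R_3 = 17.5 (n_3 = 3)
Step 3: H = 12/(N(N+1)) * sum(R_i^2/n_i) - 3(N+1)
     = 12/(11*12) * (28^2/4 + 20.5^2/4 + 17.5^2/3) - 3*12
     = 0.090909 * 403.146 - 36
     = 0.649621.
Step 4: Ties present; correction factor C = 1 - 18/(11^3 - 11) = 0.986364. Corrected H = 0.649621 / 0.986364 = 0.658602.
Step 5: Under H0, H ~ chi^2(2); p-value = 0.719426.
Step 6: alpha = 0.1. fail to reject H0.

H = 0.6586, df = 2, p = 0.719426, fail to reject H0.


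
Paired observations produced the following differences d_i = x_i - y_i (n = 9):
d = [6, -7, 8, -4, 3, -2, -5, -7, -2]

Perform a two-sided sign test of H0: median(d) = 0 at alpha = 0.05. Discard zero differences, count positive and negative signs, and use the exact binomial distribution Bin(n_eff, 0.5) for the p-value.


Step 1: Discard zero differences. Original n = 9; n_eff = number of nonzero differences = 9.
Nonzero differences (with sign): +6, -7, +8, -4, +3, -2, -5, -7, -2
Step 2: Count signs: positive = 3, negative = 6.
Step 3: Under H0: P(positive) = 0.5, so the number of positives S ~ Bin(9, 0.5).
Step 4: Two-sided exact p-value = sum of Bin(9,0.5) probabilities at or below the observed probability = 0.507812.
Step 5: alpha = 0.05. fail to reject H0.

n_eff = 9, pos = 3, neg = 6, p = 0.507812, fail to reject H0.


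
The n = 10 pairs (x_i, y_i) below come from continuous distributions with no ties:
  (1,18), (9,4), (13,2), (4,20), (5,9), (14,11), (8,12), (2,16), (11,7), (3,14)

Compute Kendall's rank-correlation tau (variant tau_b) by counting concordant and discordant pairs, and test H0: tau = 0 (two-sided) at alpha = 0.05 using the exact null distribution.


Step 1: Enumerate the 45 unordered pairs (i,j) with i<j and classify each by sign(x_j-x_i) * sign(y_j-y_i).
  (1,2):dx=+8,dy=-14->D; (1,3):dx=+12,dy=-16->D; (1,4):dx=+3,dy=+2->C; (1,5):dx=+4,dy=-9->D
  (1,6):dx=+13,dy=-7->D; (1,7):dx=+7,dy=-6->D; (1,8):dx=+1,dy=-2->D; (1,9):dx=+10,dy=-11->D
  (1,10):dx=+2,dy=-4->D; (2,3):dx=+4,dy=-2->D; (2,4):dx=-5,dy=+16->D; (2,5):dx=-4,dy=+5->D
  (2,6):dx=+5,dy=+7->C; (2,7):dx=-1,dy=+8->D; (2,8):dx=-7,dy=+12->D; (2,9):dx=+2,dy=+3->C
  (2,10):dx=-6,dy=+10->D; (3,4):dx=-9,dy=+18->D; (3,5):dx=-8,dy=+7->D; (3,6):dx=+1,dy=+9->C
  (3,7):dx=-5,dy=+10->D; (3,8):dx=-11,dy=+14->D; (3,9):dx=-2,dy=+5->D; (3,10):dx=-10,dy=+12->D
  (4,5):dx=+1,dy=-11->D; (4,6):dx=+10,dy=-9->D; (4,7):dx=+4,dy=-8->D; (4,8):dx=-2,dy=-4->C
  (4,9):dx=+7,dy=-13->D; (4,10):dx=-1,dy=-6->C; (5,6):dx=+9,dy=+2->C; (5,7):dx=+3,dy=+3->C
  (5,8):dx=-3,dy=+7->D; (5,9):dx=+6,dy=-2->D; (5,10):dx=-2,dy=+5->D; (6,7):dx=-6,dy=+1->D
  (6,8):dx=-12,dy=+5->D; (6,9):dx=-3,dy=-4->C; (6,10):dx=-11,dy=+3->D; (7,8):dx=-6,dy=+4->D
  (7,9):dx=+3,dy=-5->D; (7,10):dx=-5,dy=+2->D; (8,9):dx=+9,dy=-9->D; (8,10):dx=+1,dy=-2->D
  (9,10):dx=-8,dy=+7->D
Step 2: C = 9, D = 36, total pairs = 45.
Step 3: tau = (C - D)/(n(n-1)/2) = (9 - 36)/45 = -0.600000.
Step 4: Exact two-sided p-value (enumerate n! = 3628800 permutations of y under H0): p = 0.016666.
Step 5: alpha = 0.05. reject H0.

tau_b = -0.6000 (C=9, D=36), p = 0.016666, reject H0.


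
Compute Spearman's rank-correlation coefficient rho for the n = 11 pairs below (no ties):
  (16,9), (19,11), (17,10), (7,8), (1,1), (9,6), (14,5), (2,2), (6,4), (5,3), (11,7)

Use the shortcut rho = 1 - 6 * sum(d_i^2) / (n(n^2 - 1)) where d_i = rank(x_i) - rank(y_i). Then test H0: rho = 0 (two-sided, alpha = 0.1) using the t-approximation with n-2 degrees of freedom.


Step 1: Rank x and y separately (midranks; no ties here).
rank(x): 16->9, 19->11, 17->10, 7->5, 1->1, 9->6, 14->8, 2->2, 6->4, 5->3, 11->7
rank(y): 9->9, 11->11, 10->10, 8->8, 1->1, 6->6, 5->5, 2->2, 4->4, 3->3, 7->7
Step 2: d_i = R_x(i) - R_y(i); compute d_i^2.
  (9-9)^2=0, (11-11)^2=0, (10-10)^2=0, (5-8)^2=9, (1-1)^2=0, (6-6)^2=0, (8-5)^2=9, (2-2)^2=0, (4-4)^2=0, (3-3)^2=0, (7-7)^2=0
sum(d^2) = 18.
Step 3: rho = 1 - 6*18 / (11*(11^2 - 1)) = 1 - 108/1320 = 0.918182.
Step 4: Under H0, t = rho * sqrt((n-2)/(1-rho^2)) = 6.9531 ~ t(9).
Step 5: Two-sided p-value from the t-distribution with 9 df = 0.000067.
Step 6: alpha = 0.1. reject H0.

rho = 0.9182, p = 0.000067, reject H0 at alpha = 0.1.


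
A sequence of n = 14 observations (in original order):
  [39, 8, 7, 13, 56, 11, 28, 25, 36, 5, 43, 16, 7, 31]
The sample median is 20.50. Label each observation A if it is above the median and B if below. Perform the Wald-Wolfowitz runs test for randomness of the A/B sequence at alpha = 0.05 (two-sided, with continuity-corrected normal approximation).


Step 1: Compute median = 20.50; label A = above, B = below.
Labels in order: ABBBABAAABABBA  (n_A = 7, n_B = 7)
Step 2: Count runs R = 9.
Step 3: Under H0 (random ordering), E[R] = 2*n_A*n_B/(n_A+n_B) + 1 = 2*7*7/14 + 1 = 8.0000.
        Var[R] = 2*n_A*n_B*(2*n_A*n_B - n_A - n_B) / ((n_A+n_B)^2 * (n_A+n_B-1)) = 8232/2548 = 3.2308.
        SD[R] = 1.7974.
Step 4: Continuity-corrected z = (R - 0.5 - E[R]) / SD[R] = (9 - 0.5 - 8.0000) / 1.7974 = 0.2782.
Step 5: Two-sided p-value via normal approximation = 2*(1 - Phi(|z|)) = 0.780879.
Step 6: alpha = 0.05. fail to reject H0.

R = 9, z = 0.2782, p = 0.780879, fail to reject H0.


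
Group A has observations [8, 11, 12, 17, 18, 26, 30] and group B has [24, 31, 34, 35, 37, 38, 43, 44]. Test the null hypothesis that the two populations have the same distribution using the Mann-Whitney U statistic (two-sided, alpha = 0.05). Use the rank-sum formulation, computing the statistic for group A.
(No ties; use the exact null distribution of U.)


Step 1: Combine and sort all 15 observations; assign midranks.
sorted (value, group): (8,X), (11,X), (12,X), (17,X), (18,X), (24,Y), (26,X), (30,X), (31,Y), (34,Y), (35,Y), (37,Y), (38,Y), (43,Y), (44,Y)
ranks: 8->1, 11->2, 12->3, 17->4, 18->5, 24->6, 26->7, 30->8, 31->9, 34->10, 35->11, 37->12, 38->13, 43->14, 44->15
Step 2: Rank sum for X: R1 = 1 + 2 + 3 + 4 + 5 + 7 + 8 = 30.
Step 3: U_X = R1 - n1(n1+1)/2 = 30 - 7*8/2 = 30 - 28 = 2.
       U_Y = n1*n2 - U_X = 56 - 2 = 54.
Step 4: No ties, so the exact null distribution of U (based on enumerating the C(15,7) = 6435 equally likely rank assignments) gives the two-sided p-value.
Step 5: p-value = 0.001243; compare to alpha = 0.05. reject H0.

U_X = 2, p = 0.001243, reject H0 at alpha = 0.05.


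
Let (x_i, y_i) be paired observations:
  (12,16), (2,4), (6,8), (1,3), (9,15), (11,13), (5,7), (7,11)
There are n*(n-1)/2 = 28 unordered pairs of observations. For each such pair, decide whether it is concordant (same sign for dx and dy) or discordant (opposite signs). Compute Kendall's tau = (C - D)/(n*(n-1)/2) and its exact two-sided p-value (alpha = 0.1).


Step 1: Enumerate the 28 unordered pairs (i,j) with i<j and classify each by sign(x_j-x_i) * sign(y_j-y_i).
  (1,2):dx=-10,dy=-12->C; (1,3):dx=-6,dy=-8->C; (1,4):dx=-11,dy=-13->C; (1,5):dx=-3,dy=-1->C
  (1,6):dx=-1,dy=-3->C; (1,7):dx=-7,dy=-9->C; (1,8):dx=-5,dy=-5->C; (2,3):dx=+4,dy=+4->C
  (2,4):dx=-1,dy=-1->C; (2,5):dx=+7,dy=+11->C; (2,6):dx=+9,dy=+9->C; (2,7):dx=+3,dy=+3->C
  (2,8):dx=+5,dy=+7->C; (3,4):dx=-5,dy=-5->C; (3,5):dx=+3,dy=+7->C; (3,6):dx=+5,dy=+5->C
  (3,7):dx=-1,dy=-1->C; (3,8):dx=+1,dy=+3->C; (4,5):dx=+8,dy=+12->C; (4,6):dx=+10,dy=+10->C
  (4,7):dx=+4,dy=+4->C; (4,8):dx=+6,dy=+8->C; (5,6):dx=+2,dy=-2->D; (5,7):dx=-4,dy=-8->C
  (5,8):dx=-2,dy=-4->C; (6,7):dx=-6,dy=-6->C; (6,8):dx=-4,dy=-2->C; (7,8):dx=+2,dy=+4->C
Step 2: C = 27, D = 1, total pairs = 28.
Step 3: tau = (C - D)/(n(n-1)/2) = (27 - 1)/28 = 0.928571.
Step 4: Exact two-sided p-value (enumerate n! = 40320 permutations of y under H0): p = 0.000397.
Step 5: alpha = 0.1. reject H0.

tau_b = 0.9286 (C=27, D=1), p = 0.000397, reject H0.


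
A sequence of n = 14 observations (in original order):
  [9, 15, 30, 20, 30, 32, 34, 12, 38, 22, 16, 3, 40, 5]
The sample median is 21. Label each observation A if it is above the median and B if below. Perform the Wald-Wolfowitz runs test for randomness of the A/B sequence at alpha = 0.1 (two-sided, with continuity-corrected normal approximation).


Step 1: Compute median = 21; label A = above, B = below.
Labels in order: BBABAAABAABBAB  (n_A = 7, n_B = 7)
Step 2: Count runs R = 9.
Step 3: Under H0 (random ordering), E[R] = 2*n_A*n_B/(n_A+n_B) + 1 = 2*7*7/14 + 1 = 8.0000.
        Var[R] = 2*n_A*n_B*(2*n_A*n_B - n_A - n_B) / ((n_A+n_B)^2 * (n_A+n_B-1)) = 8232/2548 = 3.2308.
        SD[R] = 1.7974.
Step 4: Continuity-corrected z = (R - 0.5 - E[R]) / SD[R] = (9 - 0.5 - 8.0000) / 1.7974 = 0.2782.
Step 5: Two-sided p-value via normal approximation = 2*(1 - Phi(|z|)) = 0.780879.
Step 6: alpha = 0.1. fail to reject H0.

R = 9, z = 0.2782, p = 0.780879, fail to reject H0.


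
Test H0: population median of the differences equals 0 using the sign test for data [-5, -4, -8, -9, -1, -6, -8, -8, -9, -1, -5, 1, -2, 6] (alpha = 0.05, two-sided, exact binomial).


Step 1: Discard zero differences. Original n = 14; n_eff = number of nonzero differences = 14.
Nonzero differences (with sign): -5, -4, -8, -9, -1, -6, -8, -8, -9, -1, -5, +1, -2, +6
Step 2: Count signs: positive = 2, negative = 12.
Step 3: Under H0: P(positive) = 0.5, so the number of positives S ~ Bin(14, 0.5).
Step 4: Two-sided exact p-value = sum of Bin(14,0.5) probabilities at or below the observed probability = 0.012939.
Step 5: alpha = 0.05. reject H0.

n_eff = 14, pos = 2, neg = 12, p = 0.012939, reject H0.


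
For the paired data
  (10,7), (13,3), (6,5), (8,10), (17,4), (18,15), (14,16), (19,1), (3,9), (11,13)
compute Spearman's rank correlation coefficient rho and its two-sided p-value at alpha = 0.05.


Step 1: Rank x and y separately (midranks; no ties here).
rank(x): 10->4, 13->6, 6->2, 8->3, 17->8, 18->9, 14->7, 19->10, 3->1, 11->5
rank(y): 7->5, 3->2, 5->4, 10->7, 4->3, 15->9, 16->10, 1->1, 9->6, 13->8
Step 2: d_i = R_x(i) - R_y(i); compute d_i^2.
  (4-5)^2=1, (6-2)^2=16, (2-4)^2=4, (3-7)^2=16, (8-3)^2=25, (9-9)^2=0, (7-10)^2=9, (10-1)^2=81, (1-6)^2=25, (5-8)^2=9
sum(d^2) = 186.
Step 3: rho = 1 - 6*186 / (10*(10^2 - 1)) = 1 - 1116/990 = -0.127273.
Step 4: Under H0, t = rho * sqrt((n-2)/(1-rho^2)) = -0.3629 ~ t(8).
Step 5: Two-sided p-value from the t-distribution with 8 df = 0.726057.
Step 6: alpha = 0.05. fail to reject H0.

rho = -0.1273, p = 0.726057, fail to reject H0 at alpha = 0.05.


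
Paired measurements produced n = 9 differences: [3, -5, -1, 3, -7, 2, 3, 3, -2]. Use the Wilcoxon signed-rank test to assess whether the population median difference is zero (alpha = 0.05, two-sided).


Step 1: Drop any zero differences (none here) and take |d_i|.
|d| = [3, 5, 1, 3, 7, 2, 3, 3, 2]
Step 2: Midrank |d_i| (ties get averaged ranks).
ranks: |3|->5.5, |5|->8, |1|->1, |3|->5.5, |7|->9, |2|->2.5, |3|->5.5, |3|->5.5, |2|->2.5
Step 3: Attach original signs; sum ranks with positive sign and with negative sign.
W+ = 5.5 + 5.5 + 2.5 + 5.5 + 5.5 = 24.5
W- = 8 + 1 + 9 + 2.5 = 20.5
(Check: W+ + W- = 45 should equal n(n+1)/2 = 45.)
Step 4: Test statistic W = min(W+, W-) = 20.5.
Step 5: Ties in |d|, so use the tie-corrected normal approximation.
        E[W] = n(n+1)/4 = 9*10/4 = 22.5.
        Tie groups: |d|=2 (t=2), |d|=3 (t=4); sum(t^3 - t) = 66.
        Var[W] = n(n+1)(2n+1)/24 - sum(t^3-t)/48 = 1710/24 - 66/48 = 69.875.
        z = (W - E[W]) / sqrt(Var[W]) = (20.5 - 22.5) / 8.3591 = -0.2393.
        Two-sided p = 2*Phi(z) = 0.810904.
Step 6: alpha = 0.05. fail to reject H0.

W+ = 24.5, W- = 20.5, W = min = 20.5, p = 0.810904, fail to reject H0.


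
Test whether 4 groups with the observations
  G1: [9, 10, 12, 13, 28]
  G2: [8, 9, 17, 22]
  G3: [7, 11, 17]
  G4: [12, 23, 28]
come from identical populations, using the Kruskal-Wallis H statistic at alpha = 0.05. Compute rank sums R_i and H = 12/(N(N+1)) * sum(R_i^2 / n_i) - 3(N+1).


Step 1: Combine all N = 15 observations and assign midranks.
sorted (value, group, rank): (7,G3,1), (8,G2,2), (9,G1,3.5), (9,G2,3.5), (10,G1,5), (11,G3,6), (12,G1,7.5), (12,G4,7.5), (13,G1,9), (17,G2,10.5), (17,G3,10.5), (22,G2,12), (23,G4,13), (28,G1,14.5), (28,G4,14.5)
Step 2: Sum ranks within each group.
R_1 = 39.5 (n_1 = 5)
R_2 = 28 (n_2 = 4)
R_3 = 17.5 (n_3 = 3)
R_4 = 35 (n_4 = 3)
Step 3: H = 12/(N(N+1)) * sum(R_i^2/n_i) - 3(N+1)
     = 12/(15*16) * (39.5^2/5 + 28^2/4 + 17.5^2/3 + 35^2/3) - 3*16
     = 0.050000 * 1018.47 - 48
     = 2.923333.
Step 4: Ties present; correction factor C = 1 - 24/(15^3 - 15) = 0.992857. Corrected H = 2.923333 / 0.992857 = 2.944365.
Step 5: Under H0, H ~ chi^2(3); p-value = 0.400283.
Step 6: alpha = 0.05. fail to reject H0.

H = 2.9444, df = 3, p = 0.400283, fail to reject H0.


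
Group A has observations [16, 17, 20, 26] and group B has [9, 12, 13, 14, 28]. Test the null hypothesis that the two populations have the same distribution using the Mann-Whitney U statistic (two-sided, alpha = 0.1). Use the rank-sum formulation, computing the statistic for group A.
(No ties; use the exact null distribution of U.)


Step 1: Combine and sort all 9 observations; assign midranks.
sorted (value, group): (9,Y), (12,Y), (13,Y), (14,Y), (16,X), (17,X), (20,X), (26,X), (28,Y)
ranks: 9->1, 12->2, 13->3, 14->4, 16->5, 17->6, 20->7, 26->8, 28->9
Step 2: Rank sum for X: R1 = 5 + 6 + 7 + 8 = 26.
Step 3: U_X = R1 - n1(n1+1)/2 = 26 - 4*5/2 = 26 - 10 = 16.
       U_Y = n1*n2 - U_X = 20 - 16 = 4.
Step 4: No ties, so the exact null distribution of U (based on enumerating the C(9,4) = 126 equally likely rank assignments) gives the two-sided p-value.
Step 5: p-value = 0.190476; compare to alpha = 0.1. fail to reject H0.

U_X = 16, p = 0.190476, fail to reject H0 at alpha = 0.1.


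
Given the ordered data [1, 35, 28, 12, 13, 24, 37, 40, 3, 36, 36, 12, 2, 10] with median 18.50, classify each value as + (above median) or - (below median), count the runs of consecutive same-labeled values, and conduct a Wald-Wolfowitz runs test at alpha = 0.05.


Step 1: Compute median = 18.50; label A = above, B = below.
Labels in order: BAABBAAABAABBB  (n_A = 7, n_B = 7)
Step 2: Count runs R = 7.
Step 3: Under H0 (random ordering), E[R] = 2*n_A*n_B/(n_A+n_B) + 1 = 2*7*7/14 + 1 = 8.0000.
        Var[R] = 2*n_A*n_B*(2*n_A*n_B - n_A - n_B) / ((n_A+n_B)^2 * (n_A+n_B-1)) = 8232/2548 = 3.2308.
        SD[R] = 1.7974.
Step 4: Continuity-corrected z = (R + 0.5 - E[R]) / SD[R] = (7 + 0.5 - 8.0000) / 1.7974 = -0.2782.
Step 5: Two-sided p-value via normal approximation = 2*(1 - Phi(|z|)) = 0.780879.
Step 6: alpha = 0.05. fail to reject H0.

R = 7, z = -0.2782, p = 0.780879, fail to reject H0.


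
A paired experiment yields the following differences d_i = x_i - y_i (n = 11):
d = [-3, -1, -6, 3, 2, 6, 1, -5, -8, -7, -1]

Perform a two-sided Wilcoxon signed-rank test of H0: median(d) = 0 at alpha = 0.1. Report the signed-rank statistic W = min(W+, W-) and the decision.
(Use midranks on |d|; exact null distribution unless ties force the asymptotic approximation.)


Step 1: Drop any zero differences (none here) and take |d_i|.
|d| = [3, 1, 6, 3, 2, 6, 1, 5, 8, 7, 1]
Step 2: Midrank |d_i| (ties get averaged ranks).
ranks: |3|->5.5, |1|->2, |6|->8.5, |3|->5.5, |2|->4, |6|->8.5, |1|->2, |5|->7, |8|->11, |7|->10, |1|->2
Step 3: Attach original signs; sum ranks with positive sign and with negative sign.
W+ = 5.5 + 4 + 8.5 + 2 = 20
W- = 5.5 + 2 + 8.5 + 7 + 11 + 10 + 2 = 46
(Check: W+ + W- = 66 should equal n(n+1)/2 = 66.)
Step 4: Test statistic W = min(W+, W-) = 20.
Step 5: Ties in |d|, so use the tie-corrected normal approximation.
        E[W] = n(n+1)/4 = 11*12/4 = 33.
        Tie groups: |d|=1 (t=3), |d|=3 (t=2), |d|=6 (t=2); sum(t^3 - t) = 36.
        Var[W] = n(n+1)(2n+1)/24 - sum(t^3-t)/48 = 3036/24 - 36/48 = 125.75.
        z = (W - E[W]) / sqrt(Var[W]) = (20 - 33) / 11.2138 = -1.1593.
        Two-sided p = 2*Phi(z) = 0.246341.
Step 6: alpha = 0.1. fail to reject H0.

W+ = 20, W- = 46, W = min = 20, p = 0.246341, fail to reject H0.


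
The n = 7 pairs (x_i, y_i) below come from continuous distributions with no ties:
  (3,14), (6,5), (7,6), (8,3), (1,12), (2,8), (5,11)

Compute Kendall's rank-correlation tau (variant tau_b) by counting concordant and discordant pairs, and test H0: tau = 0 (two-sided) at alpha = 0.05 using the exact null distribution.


Step 1: Enumerate the 21 unordered pairs (i,j) with i<j and classify each by sign(x_j-x_i) * sign(y_j-y_i).
  (1,2):dx=+3,dy=-9->D; (1,3):dx=+4,dy=-8->D; (1,4):dx=+5,dy=-11->D; (1,5):dx=-2,dy=-2->C
  (1,6):dx=-1,dy=-6->C; (1,7):dx=+2,dy=-3->D; (2,3):dx=+1,dy=+1->C; (2,4):dx=+2,dy=-2->D
  (2,5):dx=-5,dy=+7->D; (2,6):dx=-4,dy=+3->D; (2,7):dx=-1,dy=+6->D; (3,4):dx=+1,dy=-3->D
  (3,5):dx=-6,dy=+6->D; (3,6):dx=-5,dy=+2->D; (3,7):dx=-2,dy=+5->D; (4,5):dx=-7,dy=+9->D
  (4,6):dx=-6,dy=+5->D; (4,7):dx=-3,dy=+8->D; (5,6):dx=+1,dy=-4->D; (5,7):dx=+4,dy=-1->D
  (6,7):dx=+3,dy=+3->C
Step 2: C = 4, D = 17, total pairs = 21.
Step 3: tau = (C - D)/(n(n-1)/2) = (4 - 17)/21 = -0.619048.
Step 4: Exact two-sided p-value (enumerate n! = 5040 permutations of y under H0): p = 0.069048.
Step 5: alpha = 0.05. fail to reject H0.

tau_b = -0.6190 (C=4, D=17), p = 0.069048, fail to reject H0.


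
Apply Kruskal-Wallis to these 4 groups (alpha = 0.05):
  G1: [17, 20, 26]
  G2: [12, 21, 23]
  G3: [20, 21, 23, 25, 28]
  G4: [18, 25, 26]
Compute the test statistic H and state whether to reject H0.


Step 1: Combine all N = 14 observations and assign midranks.
sorted (value, group, rank): (12,G2,1), (17,G1,2), (18,G4,3), (20,G1,4.5), (20,G3,4.5), (21,G2,6.5), (21,G3,6.5), (23,G2,8.5), (23,G3,8.5), (25,G3,10.5), (25,G4,10.5), (26,G1,12.5), (26,G4,12.5), (28,G3,14)
Step 2: Sum ranks within each group.
R_1 = 19 (n_1 = 3)
R_2 = 16 (n_2 = 3)
R_3 = 44 (n_3 = 5)
R_4 = 26 (n_4 = 3)
Step 3: H = 12/(N(N+1)) * sum(R_i^2/n_i) - 3(N+1)
     = 12/(14*15) * (19^2/3 + 16^2/3 + 44^2/5 + 26^2/3) - 3*15
     = 0.057143 * 818.2 - 45
     = 1.754286.
Step 4: Ties present; correction factor C = 1 - 30/(14^3 - 14) = 0.989011. Corrected H = 1.754286 / 0.989011 = 1.773778.
Step 5: Under H0, H ~ chi^2(3); p-value = 0.620658.
Step 6: alpha = 0.05. fail to reject H0.

H = 1.7738, df = 3, p = 0.620658, fail to reject H0.


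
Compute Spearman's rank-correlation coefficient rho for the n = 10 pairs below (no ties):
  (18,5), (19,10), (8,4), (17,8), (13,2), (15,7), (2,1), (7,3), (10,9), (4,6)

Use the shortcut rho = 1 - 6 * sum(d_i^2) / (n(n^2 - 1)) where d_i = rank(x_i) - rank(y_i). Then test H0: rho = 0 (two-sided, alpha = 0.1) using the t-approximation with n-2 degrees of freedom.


Step 1: Rank x and y separately (midranks; no ties here).
rank(x): 18->9, 19->10, 8->4, 17->8, 13->6, 15->7, 2->1, 7->3, 10->5, 4->2
rank(y): 5->5, 10->10, 4->4, 8->8, 2->2, 7->7, 1->1, 3->3, 9->9, 6->6
Step 2: d_i = R_x(i) - R_y(i); compute d_i^2.
  (9-5)^2=16, (10-10)^2=0, (4-4)^2=0, (8-8)^2=0, (6-2)^2=16, (7-7)^2=0, (1-1)^2=0, (3-3)^2=0, (5-9)^2=16, (2-6)^2=16
sum(d^2) = 64.
Step 3: rho = 1 - 6*64 / (10*(10^2 - 1)) = 1 - 384/990 = 0.612121.
Step 4: Under H0, t = rho * sqrt((n-2)/(1-rho^2)) = 2.1895 ~ t(8).
Step 5: Two-sided p-value from the t-distribution with 8 df = 0.059972.
Step 6: alpha = 0.1. reject H0.

rho = 0.6121, p = 0.059972, reject H0 at alpha = 0.1.


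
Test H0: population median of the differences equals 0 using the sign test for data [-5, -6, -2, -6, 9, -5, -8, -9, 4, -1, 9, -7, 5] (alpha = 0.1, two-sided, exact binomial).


Step 1: Discard zero differences. Original n = 13; n_eff = number of nonzero differences = 13.
Nonzero differences (with sign): -5, -6, -2, -6, +9, -5, -8, -9, +4, -1, +9, -7, +5
Step 2: Count signs: positive = 4, negative = 9.
Step 3: Under H0: P(positive) = 0.5, so the number of positives S ~ Bin(13, 0.5).
Step 4: Two-sided exact p-value = sum of Bin(13,0.5) probabilities at or below the observed probability = 0.266846.
Step 5: alpha = 0.1. fail to reject H0.

n_eff = 13, pos = 4, neg = 9, p = 0.266846, fail to reject H0.


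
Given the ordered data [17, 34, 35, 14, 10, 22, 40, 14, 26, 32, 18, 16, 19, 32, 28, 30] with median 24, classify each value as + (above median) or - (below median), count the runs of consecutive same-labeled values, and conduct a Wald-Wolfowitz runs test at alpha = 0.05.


Step 1: Compute median = 24; label A = above, B = below.
Labels in order: BAABBBABAABBBAAA  (n_A = 8, n_B = 8)
Step 2: Count runs R = 8.
Step 3: Under H0 (random ordering), E[R] = 2*n_A*n_B/(n_A+n_B) + 1 = 2*8*8/16 + 1 = 9.0000.
        Var[R] = 2*n_A*n_B*(2*n_A*n_B - n_A - n_B) / ((n_A+n_B)^2 * (n_A+n_B-1)) = 14336/3840 = 3.7333.
        SD[R] = 1.9322.
Step 4: Continuity-corrected z = (R + 0.5 - E[R]) / SD[R] = (8 + 0.5 - 9.0000) / 1.9322 = -0.2588.
Step 5: Two-sided p-value via normal approximation = 2*(1 - Phi(|z|)) = 0.795809.
Step 6: alpha = 0.05. fail to reject H0.

R = 8, z = -0.2588, p = 0.795809, fail to reject H0.


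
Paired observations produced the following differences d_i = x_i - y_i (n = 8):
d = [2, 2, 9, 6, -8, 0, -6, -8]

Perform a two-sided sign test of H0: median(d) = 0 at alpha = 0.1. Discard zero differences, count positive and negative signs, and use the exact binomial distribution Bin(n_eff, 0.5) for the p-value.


Step 1: Discard zero differences. Original n = 8; n_eff = number of nonzero differences = 7.
Nonzero differences (with sign): +2, +2, +9, +6, -8, -6, -8
Step 2: Count signs: positive = 4, negative = 3.
Step 3: Under H0: P(positive) = 0.5, so the number of positives S ~ Bin(7, 0.5).
Step 4: Two-sided exact p-value = sum of Bin(7,0.5) probabilities at or below the observed probability = 1.000000.
Step 5: alpha = 0.1. fail to reject H0.

n_eff = 7, pos = 4, neg = 3, p = 1.000000, fail to reject H0.


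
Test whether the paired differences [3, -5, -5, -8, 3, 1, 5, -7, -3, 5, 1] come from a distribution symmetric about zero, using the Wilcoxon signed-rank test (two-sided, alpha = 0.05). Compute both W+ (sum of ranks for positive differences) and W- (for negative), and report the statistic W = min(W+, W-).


Step 1: Drop any zero differences (none here) and take |d_i|.
|d| = [3, 5, 5, 8, 3, 1, 5, 7, 3, 5, 1]
Step 2: Midrank |d_i| (ties get averaged ranks).
ranks: |3|->4, |5|->7.5, |5|->7.5, |8|->11, |3|->4, |1|->1.5, |5|->7.5, |7|->10, |3|->4, |5|->7.5, |1|->1.5
Step 3: Attach original signs; sum ranks with positive sign and with negative sign.
W+ = 4 + 4 + 1.5 + 7.5 + 7.5 + 1.5 = 26
W- = 7.5 + 7.5 + 11 + 10 + 4 = 40
(Check: W+ + W- = 66 should equal n(n+1)/2 = 66.)
Step 4: Test statistic W = min(W+, W-) = 26.
Step 5: Ties in |d|, so use the tie-corrected normal approximation.
        E[W] = n(n+1)/4 = 11*12/4 = 33.
        Tie groups: |d|=1 (t=2), |d|=3 (t=3), |d|=5 (t=4); sum(t^3 - t) = 90.
        Var[W] = n(n+1)(2n+1)/24 - sum(t^3-t)/48 = 3036/24 - 90/48 = 124.625.
        z = (W - E[W]) / sqrt(Var[W]) = (26 - 33) / 11.1636 = -0.6270.
        Two-sided p = 2*Phi(z) = 0.530633.
Step 6: alpha = 0.05. fail to reject H0.

W+ = 26, W- = 40, W = min = 26, p = 0.530633, fail to reject H0.


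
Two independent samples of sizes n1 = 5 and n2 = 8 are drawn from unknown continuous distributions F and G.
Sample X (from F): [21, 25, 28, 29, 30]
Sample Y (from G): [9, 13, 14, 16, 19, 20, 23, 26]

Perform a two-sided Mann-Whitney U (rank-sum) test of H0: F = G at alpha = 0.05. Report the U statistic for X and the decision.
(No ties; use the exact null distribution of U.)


Step 1: Combine and sort all 13 observations; assign midranks.
sorted (value, group): (9,Y), (13,Y), (14,Y), (16,Y), (19,Y), (20,Y), (21,X), (23,Y), (25,X), (26,Y), (28,X), (29,X), (30,X)
ranks: 9->1, 13->2, 14->3, 16->4, 19->5, 20->6, 21->7, 23->8, 25->9, 26->10, 28->11, 29->12, 30->13
Step 2: Rank sum for X: R1 = 7 + 9 + 11 + 12 + 13 = 52.
Step 3: U_X = R1 - n1(n1+1)/2 = 52 - 5*6/2 = 52 - 15 = 37.
       U_Y = n1*n2 - U_X = 40 - 37 = 3.
Step 4: No ties, so the exact null distribution of U (based on enumerating the C(13,5) = 1287 equally likely rank assignments) gives the two-sided p-value.
Step 5: p-value = 0.010878; compare to alpha = 0.05. reject H0.

U_X = 37, p = 0.010878, reject H0 at alpha = 0.05.


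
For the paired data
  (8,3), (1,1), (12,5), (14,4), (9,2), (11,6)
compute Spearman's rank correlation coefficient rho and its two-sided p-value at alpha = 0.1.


Step 1: Rank x and y separately (midranks; no ties here).
rank(x): 8->2, 1->1, 12->5, 14->6, 9->3, 11->4
rank(y): 3->3, 1->1, 5->5, 4->4, 2->2, 6->6
Step 2: d_i = R_x(i) - R_y(i); compute d_i^2.
  (2-3)^2=1, (1-1)^2=0, (5-5)^2=0, (6-4)^2=4, (3-2)^2=1, (4-6)^2=4
sum(d^2) = 10.
Step 3: rho = 1 - 6*10 / (6*(6^2 - 1)) = 1 - 60/210 = 0.714286.
Step 4: Under H0, t = rho * sqrt((n-2)/(1-rho^2)) = 2.0412 ~ t(4).
Step 5: Two-sided p-value from the t-distribution with 4 df = 0.110787.
Step 6: alpha = 0.1. fail to reject H0.

rho = 0.7143, p = 0.110787, fail to reject H0 at alpha = 0.1.


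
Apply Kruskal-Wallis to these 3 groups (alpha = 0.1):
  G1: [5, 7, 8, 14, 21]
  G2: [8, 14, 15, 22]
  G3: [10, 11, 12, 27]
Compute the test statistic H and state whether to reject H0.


Step 1: Combine all N = 13 observations and assign midranks.
sorted (value, group, rank): (5,G1,1), (7,G1,2), (8,G1,3.5), (8,G2,3.5), (10,G3,5), (11,G3,6), (12,G3,7), (14,G1,8.5), (14,G2,8.5), (15,G2,10), (21,G1,11), (22,G2,12), (27,G3,13)
Step 2: Sum ranks within each group.
R_1 = 26 (n_1 = 5)
R_2 = 34 (n_2 = 4)
R_3 = 31 (n_3 = 4)
Step 3: H = 12/(N(N+1)) * sum(R_i^2/n_i) - 3(N+1)
     = 12/(13*14) * (26^2/5 + 34^2/4 + 31^2/4) - 3*14
     = 0.065934 * 664.45 - 42
     = 1.809890.
Step 4: Ties present; correction factor C = 1 - 12/(13^3 - 13) = 0.994505. Corrected H = 1.809890 / 0.994505 = 1.819890.
Step 5: Under H0, H ~ chi^2(2); p-value = 0.402546.
Step 6: alpha = 0.1. fail to reject H0.

H = 1.8199, df = 2, p = 0.402546, fail to reject H0.


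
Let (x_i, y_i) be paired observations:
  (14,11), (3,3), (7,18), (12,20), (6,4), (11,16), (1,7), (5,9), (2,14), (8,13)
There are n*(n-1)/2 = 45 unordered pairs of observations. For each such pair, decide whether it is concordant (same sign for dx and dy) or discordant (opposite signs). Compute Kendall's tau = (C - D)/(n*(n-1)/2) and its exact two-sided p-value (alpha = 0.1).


Step 1: Enumerate the 45 unordered pairs (i,j) with i<j and classify each by sign(x_j-x_i) * sign(y_j-y_i).
  (1,2):dx=-11,dy=-8->C; (1,3):dx=-7,dy=+7->D; (1,4):dx=-2,dy=+9->D; (1,5):dx=-8,dy=-7->C
  (1,6):dx=-3,dy=+5->D; (1,7):dx=-13,dy=-4->C; (1,8):dx=-9,dy=-2->C; (1,9):dx=-12,dy=+3->D
  (1,10):dx=-6,dy=+2->D; (2,3):dx=+4,dy=+15->C; (2,4):dx=+9,dy=+17->C; (2,5):dx=+3,dy=+1->C
  (2,6):dx=+8,dy=+13->C; (2,7):dx=-2,dy=+4->D; (2,8):dx=+2,dy=+6->C; (2,9):dx=-1,dy=+11->D
  (2,10):dx=+5,dy=+10->C; (3,4):dx=+5,dy=+2->C; (3,5):dx=-1,dy=-14->C; (3,6):dx=+4,dy=-2->D
  (3,7):dx=-6,dy=-11->C; (3,8):dx=-2,dy=-9->C; (3,9):dx=-5,dy=-4->C; (3,10):dx=+1,dy=-5->D
  (4,5):dx=-6,dy=-16->C; (4,6):dx=-1,dy=-4->C; (4,7):dx=-11,dy=-13->C; (4,8):dx=-7,dy=-11->C
  (4,9):dx=-10,dy=-6->C; (4,10):dx=-4,dy=-7->C; (5,6):dx=+5,dy=+12->C; (5,7):dx=-5,dy=+3->D
  (5,8):dx=-1,dy=+5->D; (5,9):dx=-4,dy=+10->D; (5,10):dx=+2,dy=+9->C; (6,7):dx=-10,dy=-9->C
  (6,8):dx=-6,dy=-7->C; (6,9):dx=-9,dy=-2->C; (6,10):dx=-3,dy=-3->C; (7,8):dx=+4,dy=+2->C
  (7,9):dx=+1,dy=+7->C; (7,10):dx=+7,dy=+6->C; (8,9):dx=-3,dy=+5->D; (8,10):dx=+3,dy=+4->C
  (9,10):dx=+6,dy=-1->D
Step 2: C = 31, D = 14, total pairs = 45.
Step 3: tau = (C - D)/(n(n-1)/2) = (31 - 14)/45 = 0.377778.
Step 4: Exact two-sided p-value (enumerate n! = 3628800 permutations of y under H0): p = 0.155742.
Step 5: alpha = 0.1. fail to reject H0.

tau_b = 0.3778 (C=31, D=14), p = 0.155742, fail to reject H0.


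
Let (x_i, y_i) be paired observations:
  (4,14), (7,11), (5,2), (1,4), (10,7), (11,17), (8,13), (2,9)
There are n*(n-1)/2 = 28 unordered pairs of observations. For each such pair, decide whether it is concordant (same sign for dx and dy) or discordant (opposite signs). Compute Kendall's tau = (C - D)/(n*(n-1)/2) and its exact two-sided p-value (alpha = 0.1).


Step 1: Enumerate the 28 unordered pairs (i,j) with i<j and classify each by sign(x_j-x_i) * sign(y_j-y_i).
  (1,2):dx=+3,dy=-3->D; (1,3):dx=+1,dy=-12->D; (1,4):dx=-3,dy=-10->C; (1,5):dx=+6,dy=-7->D
  (1,6):dx=+7,dy=+3->C; (1,7):dx=+4,dy=-1->D; (1,8):dx=-2,dy=-5->C; (2,3):dx=-2,dy=-9->C
  (2,4):dx=-6,dy=-7->C; (2,5):dx=+3,dy=-4->D; (2,6):dx=+4,dy=+6->C; (2,7):dx=+1,dy=+2->C
  (2,8):dx=-5,dy=-2->C; (3,4):dx=-4,dy=+2->D; (3,5):dx=+5,dy=+5->C; (3,6):dx=+6,dy=+15->C
  (3,7):dx=+3,dy=+11->C; (3,8):dx=-3,dy=+7->D; (4,5):dx=+9,dy=+3->C; (4,6):dx=+10,dy=+13->C
  (4,7):dx=+7,dy=+9->C; (4,8):dx=+1,dy=+5->C; (5,6):dx=+1,dy=+10->C; (5,7):dx=-2,dy=+6->D
  (5,8):dx=-8,dy=+2->D; (6,7):dx=-3,dy=-4->C; (6,8):dx=-9,dy=-8->C; (7,8):dx=-6,dy=-4->C
Step 2: C = 19, D = 9, total pairs = 28.
Step 3: tau = (C - D)/(n(n-1)/2) = (19 - 9)/28 = 0.357143.
Step 4: Exact two-sided p-value (enumerate n! = 40320 permutations of y under H0): p = 0.275099.
Step 5: alpha = 0.1. fail to reject H0.

tau_b = 0.3571 (C=19, D=9), p = 0.275099, fail to reject H0.


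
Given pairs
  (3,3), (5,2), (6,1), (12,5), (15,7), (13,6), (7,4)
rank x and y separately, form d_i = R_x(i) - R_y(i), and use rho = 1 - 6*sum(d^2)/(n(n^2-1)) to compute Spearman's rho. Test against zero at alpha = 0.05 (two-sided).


Step 1: Rank x and y separately (midranks; no ties here).
rank(x): 3->1, 5->2, 6->3, 12->5, 15->7, 13->6, 7->4
rank(y): 3->3, 2->2, 1->1, 5->5, 7->7, 6->6, 4->4
Step 2: d_i = R_x(i) - R_y(i); compute d_i^2.
  (1-3)^2=4, (2-2)^2=0, (3-1)^2=4, (5-5)^2=0, (7-7)^2=0, (6-6)^2=0, (4-4)^2=0
sum(d^2) = 8.
Step 3: rho = 1 - 6*8 / (7*(7^2 - 1)) = 1 - 48/336 = 0.857143.
Step 4: Under H0, t = rho * sqrt((n-2)/(1-rho^2)) = 3.7210 ~ t(5).
Step 5: Two-sided p-value from the t-distribution with 5 df = 0.013697.
Step 6: alpha = 0.05. reject H0.

rho = 0.8571, p = 0.013697, reject H0 at alpha = 0.05.


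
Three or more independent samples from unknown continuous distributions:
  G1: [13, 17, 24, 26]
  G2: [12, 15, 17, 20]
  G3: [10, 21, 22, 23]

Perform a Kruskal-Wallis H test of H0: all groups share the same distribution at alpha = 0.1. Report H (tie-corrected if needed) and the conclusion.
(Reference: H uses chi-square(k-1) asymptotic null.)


Step 1: Combine all N = 12 observations and assign midranks.
sorted (value, group, rank): (10,G3,1), (12,G2,2), (13,G1,3), (15,G2,4), (17,G1,5.5), (17,G2,5.5), (20,G2,7), (21,G3,8), (22,G3,9), (23,G3,10), (24,G1,11), (26,G1,12)
Step 2: Sum ranks within each group.
R_1 = 31.5 (n_1 = 4)
R_2 = 18.5 (n_2 = 4)
R_3 = 28 (n_3 = 4)
Step 3: H = 12/(N(N+1)) * sum(R_i^2/n_i) - 3(N+1)
     = 12/(12*13) * (31.5^2/4 + 18.5^2/4 + 28^2/4) - 3*13
     = 0.076923 * 529.625 - 39
     = 1.740385.
Step 4: Ties present; correction factor C = 1 - 6/(12^3 - 12) = 0.996503. Corrected H = 1.740385 / 0.996503 = 1.746491.
Step 5: Under H0, H ~ chi^2(2); p-value = 0.417594.
Step 6: alpha = 0.1. fail to reject H0.

H = 1.7465, df = 2, p = 0.417594, fail to reject H0.


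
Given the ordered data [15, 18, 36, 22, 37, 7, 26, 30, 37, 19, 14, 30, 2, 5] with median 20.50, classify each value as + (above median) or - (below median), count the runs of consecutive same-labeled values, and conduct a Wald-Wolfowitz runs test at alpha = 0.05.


Step 1: Compute median = 20.50; label A = above, B = below.
Labels in order: BBAAABAAABBABB  (n_A = 7, n_B = 7)
Step 2: Count runs R = 7.
Step 3: Under H0 (random ordering), E[R] = 2*n_A*n_B/(n_A+n_B) + 1 = 2*7*7/14 + 1 = 8.0000.
        Var[R] = 2*n_A*n_B*(2*n_A*n_B - n_A - n_B) / ((n_A+n_B)^2 * (n_A+n_B-1)) = 8232/2548 = 3.2308.
        SD[R] = 1.7974.
Step 4: Continuity-corrected z = (R + 0.5 - E[R]) / SD[R] = (7 + 0.5 - 8.0000) / 1.7974 = -0.2782.
Step 5: Two-sided p-value via normal approximation = 2*(1 - Phi(|z|)) = 0.780879.
Step 6: alpha = 0.05. fail to reject H0.

R = 7, z = -0.2782, p = 0.780879, fail to reject H0.


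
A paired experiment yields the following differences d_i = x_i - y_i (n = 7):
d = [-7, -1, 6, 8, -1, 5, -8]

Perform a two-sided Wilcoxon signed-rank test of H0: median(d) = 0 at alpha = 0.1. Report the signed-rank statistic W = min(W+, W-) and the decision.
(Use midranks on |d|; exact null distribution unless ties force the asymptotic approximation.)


Step 1: Drop any zero differences (none here) and take |d_i|.
|d| = [7, 1, 6, 8, 1, 5, 8]
Step 2: Midrank |d_i| (ties get averaged ranks).
ranks: |7|->5, |1|->1.5, |6|->4, |8|->6.5, |1|->1.5, |5|->3, |8|->6.5
Step 3: Attach original signs; sum ranks with positive sign and with negative sign.
W+ = 4 + 6.5 + 3 = 13.5
W- = 5 + 1.5 + 1.5 + 6.5 = 14.5
(Check: W+ + W- = 28 should equal n(n+1)/2 = 28.)
Step 4: Test statistic W = min(W+, W-) = 13.5.
Step 5: Ties in |d|, so use the tie-corrected normal approximation.
        E[W] = n(n+1)/4 = 7*8/4 = 14.
        Tie groups: |d|=1 (t=2), |d|=8 (t=2); sum(t^3 - t) = 12.
        Var[W] = n(n+1)(2n+1)/24 - sum(t^3-t)/48 = 840/24 - 12/48 = 34.75.
        z = (W - E[W]) / sqrt(Var[W]) = (13.5 - 14) / 5.8949 = -0.0848.
        Two-sided p = 2*Phi(z) = 0.932405.
Step 6: alpha = 0.1. fail to reject H0.

W+ = 13.5, W- = 14.5, W = min = 13.5, p = 0.932405, fail to reject H0.


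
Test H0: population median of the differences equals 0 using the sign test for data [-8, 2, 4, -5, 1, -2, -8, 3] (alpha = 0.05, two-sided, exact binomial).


Step 1: Discard zero differences. Original n = 8; n_eff = number of nonzero differences = 8.
Nonzero differences (with sign): -8, +2, +4, -5, +1, -2, -8, +3
Step 2: Count signs: positive = 4, negative = 4.
Step 3: Under H0: P(positive) = 0.5, so the number of positives S ~ Bin(8, 0.5).
Step 4: Two-sided exact p-value = sum of Bin(8,0.5) probabilities at or below the observed probability = 1.000000.
Step 5: alpha = 0.05. fail to reject H0.

n_eff = 8, pos = 4, neg = 4, p = 1.000000, fail to reject H0.


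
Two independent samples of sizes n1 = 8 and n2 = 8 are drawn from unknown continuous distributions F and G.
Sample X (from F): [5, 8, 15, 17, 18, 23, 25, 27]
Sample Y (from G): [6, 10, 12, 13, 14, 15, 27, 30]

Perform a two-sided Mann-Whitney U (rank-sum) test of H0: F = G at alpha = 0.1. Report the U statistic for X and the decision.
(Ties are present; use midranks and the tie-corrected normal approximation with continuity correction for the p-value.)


Step 1: Combine and sort all 16 observations; assign midranks.
sorted (value, group): (5,X), (6,Y), (8,X), (10,Y), (12,Y), (13,Y), (14,Y), (15,X), (15,Y), (17,X), (18,X), (23,X), (25,X), (27,X), (27,Y), (30,Y)
ranks: 5->1, 6->2, 8->3, 10->4, 12->5, 13->6, 14->7, 15->8.5, 15->8.5, 17->10, 18->11, 23->12, 25->13, 27->14.5, 27->14.5, 30->16
Step 2: Rank sum for X: R1 = 1 + 3 + 8.5 + 10 + 11 + 12 + 13 + 14.5 = 73.
Step 3: U_X = R1 - n1(n1+1)/2 = 73 - 8*9/2 = 73 - 36 = 37.
       U_Y = n1*n2 - U_X = 64 - 37 = 27.
Step 4: Ties are present, so use the tie-corrected normal approximation (with continuity correction) for the p-value.
Step 5: p-value = 0.636006; compare to alpha = 0.1. fail to reject H0.

U_X = 37, p = 0.636006, fail to reject H0 at alpha = 0.1.


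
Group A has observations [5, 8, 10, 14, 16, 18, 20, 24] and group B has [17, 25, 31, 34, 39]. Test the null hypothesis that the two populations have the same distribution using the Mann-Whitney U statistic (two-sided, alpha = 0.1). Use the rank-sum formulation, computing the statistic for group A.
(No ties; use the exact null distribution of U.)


Step 1: Combine and sort all 13 observations; assign midranks.
sorted (value, group): (5,X), (8,X), (10,X), (14,X), (16,X), (17,Y), (18,X), (20,X), (24,X), (25,Y), (31,Y), (34,Y), (39,Y)
ranks: 5->1, 8->2, 10->3, 14->4, 16->5, 17->6, 18->7, 20->8, 24->9, 25->10, 31->11, 34->12, 39->13
Step 2: Rank sum for X: R1 = 1 + 2 + 3 + 4 + 5 + 7 + 8 + 9 = 39.
Step 3: U_X = R1 - n1(n1+1)/2 = 39 - 8*9/2 = 39 - 36 = 3.
       U_Y = n1*n2 - U_X = 40 - 3 = 37.
Step 4: No ties, so the exact null distribution of U (based on enumerating the C(13,8) = 1287 equally likely rank assignments) gives the two-sided p-value.
Step 5: p-value = 0.010878; compare to alpha = 0.1. reject H0.

U_X = 3, p = 0.010878, reject H0 at alpha = 0.1.


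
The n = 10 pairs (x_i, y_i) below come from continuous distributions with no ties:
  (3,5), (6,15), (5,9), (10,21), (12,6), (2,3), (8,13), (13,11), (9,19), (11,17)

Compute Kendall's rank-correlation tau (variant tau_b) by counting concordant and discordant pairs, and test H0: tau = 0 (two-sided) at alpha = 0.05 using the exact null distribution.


Step 1: Enumerate the 45 unordered pairs (i,j) with i<j and classify each by sign(x_j-x_i) * sign(y_j-y_i).
  (1,2):dx=+3,dy=+10->C; (1,3):dx=+2,dy=+4->C; (1,4):dx=+7,dy=+16->C; (1,5):dx=+9,dy=+1->C
  (1,6):dx=-1,dy=-2->C; (1,7):dx=+5,dy=+8->C; (1,8):dx=+10,dy=+6->C; (1,9):dx=+6,dy=+14->C
  (1,10):dx=+8,dy=+12->C; (2,3):dx=-1,dy=-6->C; (2,4):dx=+4,dy=+6->C; (2,5):dx=+6,dy=-9->D
  (2,6):dx=-4,dy=-12->C; (2,7):dx=+2,dy=-2->D; (2,8):dx=+7,dy=-4->D; (2,9):dx=+3,dy=+4->C
  (2,10):dx=+5,dy=+2->C; (3,4):dx=+5,dy=+12->C; (3,5):dx=+7,dy=-3->D; (3,6):dx=-3,dy=-6->C
  (3,7):dx=+3,dy=+4->C; (3,8):dx=+8,dy=+2->C; (3,9):dx=+4,dy=+10->C; (3,10):dx=+6,dy=+8->C
  (4,5):dx=+2,dy=-15->D; (4,6):dx=-8,dy=-18->C; (4,7):dx=-2,dy=-8->C; (4,8):dx=+3,dy=-10->D
  (4,9):dx=-1,dy=-2->C; (4,10):dx=+1,dy=-4->D; (5,6):dx=-10,dy=-3->C; (5,7):dx=-4,dy=+7->D
  (5,8):dx=+1,dy=+5->C; (5,9):dx=-3,dy=+13->D; (5,10):dx=-1,dy=+11->D; (6,7):dx=+6,dy=+10->C
  (6,8):dx=+11,dy=+8->C; (6,9):dx=+7,dy=+16->C; (6,10):dx=+9,dy=+14->C; (7,8):dx=+5,dy=-2->D
  (7,9):dx=+1,dy=+6->C; (7,10):dx=+3,dy=+4->C; (8,9):dx=-4,dy=+8->D; (8,10):dx=-2,dy=+6->D
  (9,10):dx=+2,dy=-2->D
Step 2: C = 31, D = 14, total pairs = 45.
Step 3: tau = (C - D)/(n(n-1)/2) = (31 - 14)/45 = 0.377778.
Step 4: Exact two-sided p-value (enumerate n! = 3628800 permutations of y under H0): p = 0.155742.
Step 5: alpha = 0.05. fail to reject H0.

tau_b = 0.3778 (C=31, D=14), p = 0.155742, fail to reject H0.


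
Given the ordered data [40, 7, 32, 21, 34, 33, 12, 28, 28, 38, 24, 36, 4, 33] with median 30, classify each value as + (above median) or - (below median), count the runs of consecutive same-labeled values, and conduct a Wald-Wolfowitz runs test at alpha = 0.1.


Step 1: Compute median = 30; label A = above, B = below.
Labels in order: ABABAABBBABABA  (n_A = 7, n_B = 7)
Step 2: Count runs R = 11.
Step 3: Under H0 (random ordering), E[R] = 2*n_A*n_B/(n_A+n_B) + 1 = 2*7*7/14 + 1 = 8.0000.
        Var[R] = 2*n_A*n_B*(2*n_A*n_B - n_A - n_B) / ((n_A+n_B)^2 * (n_A+n_B-1)) = 8232/2548 = 3.2308.
        SD[R] = 1.7974.
Step 4: Continuity-corrected z = (R - 0.5 - E[R]) / SD[R] = (11 - 0.5 - 8.0000) / 1.7974 = 1.3909.
Step 5: Two-sided p-value via normal approximation = 2*(1 - Phi(|z|)) = 0.164264.
Step 6: alpha = 0.1. fail to reject H0.

R = 11, z = 1.3909, p = 0.164264, fail to reject H0.


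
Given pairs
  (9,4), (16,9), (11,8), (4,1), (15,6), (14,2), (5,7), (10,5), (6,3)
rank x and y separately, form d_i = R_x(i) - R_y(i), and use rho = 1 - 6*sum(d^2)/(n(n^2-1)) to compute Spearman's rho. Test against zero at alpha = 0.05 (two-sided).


Step 1: Rank x and y separately (midranks; no ties here).
rank(x): 9->4, 16->9, 11->6, 4->1, 15->8, 14->7, 5->2, 10->5, 6->3
rank(y): 4->4, 9->9, 8->8, 1->1, 6->6, 2->2, 7->7, 5->5, 3->3
Step 2: d_i = R_x(i) - R_y(i); compute d_i^2.
  (4-4)^2=0, (9-9)^2=0, (6-8)^2=4, (1-1)^2=0, (8-6)^2=4, (7-2)^2=25, (2-7)^2=25, (5-5)^2=0, (3-3)^2=0
sum(d^2) = 58.
Step 3: rho = 1 - 6*58 / (9*(9^2 - 1)) = 1 - 348/720 = 0.516667.
Step 4: Under H0, t = rho * sqrt((n-2)/(1-rho^2)) = 1.5966 ~ t(7).
Step 5: Two-sided p-value from the t-distribution with 7 df = 0.154390.
Step 6: alpha = 0.05. fail to reject H0.

rho = 0.5167, p = 0.154390, fail to reject H0 at alpha = 0.05.


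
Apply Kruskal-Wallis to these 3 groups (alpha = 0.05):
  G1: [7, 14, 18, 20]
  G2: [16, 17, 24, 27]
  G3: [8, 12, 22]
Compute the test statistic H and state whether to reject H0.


Step 1: Combine all N = 11 observations and assign midranks.
sorted (value, group, rank): (7,G1,1), (8,G3,2), (12,G3,3), (14,G1,4), (16,G2,5), (17,G2,6), (18,G1,7), (20,G1,8), (22,G3,9), (24,G2,10), (27,G2,11)
Step 2: Sum ranks within each group.
R_1 = 20 (n_1 = 4)
R_2 = 32 (n_2 = 4)
R_3 = 14 (n_3 = 3)
Step 3: H = 12/(N(N+1)) * sum(R_i^2/n_i) - 3(N+1)
     = 12/(11*12) * (20^2/4 + 32^2/4 + 14^2/3) - 3*12
     = 0.090909 * 421.333 - 36
     = 2.303030.
Step 4: No ties, so H is used without correction.
Step 5: Under H0, H ~ chi^2(2); p-value = 0.316157.
Step 6: alpha = 0.05. fail to reject H0.

H = 2.3030, df = 2, p = 0.316157, fail to reject H0.
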